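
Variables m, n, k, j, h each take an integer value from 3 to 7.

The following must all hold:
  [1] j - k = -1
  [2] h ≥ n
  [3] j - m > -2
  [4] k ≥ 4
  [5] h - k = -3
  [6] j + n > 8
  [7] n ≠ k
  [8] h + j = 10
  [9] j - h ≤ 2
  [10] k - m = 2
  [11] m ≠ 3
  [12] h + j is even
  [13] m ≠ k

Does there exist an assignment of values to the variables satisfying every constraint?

Try m = 5, n = 4, k = 7, j = 6, h = 4.
Check constraint 1: j - k = -1; constraint 3: j - m = 1. The remaining constraints are straightforward to verify.

Satisfiable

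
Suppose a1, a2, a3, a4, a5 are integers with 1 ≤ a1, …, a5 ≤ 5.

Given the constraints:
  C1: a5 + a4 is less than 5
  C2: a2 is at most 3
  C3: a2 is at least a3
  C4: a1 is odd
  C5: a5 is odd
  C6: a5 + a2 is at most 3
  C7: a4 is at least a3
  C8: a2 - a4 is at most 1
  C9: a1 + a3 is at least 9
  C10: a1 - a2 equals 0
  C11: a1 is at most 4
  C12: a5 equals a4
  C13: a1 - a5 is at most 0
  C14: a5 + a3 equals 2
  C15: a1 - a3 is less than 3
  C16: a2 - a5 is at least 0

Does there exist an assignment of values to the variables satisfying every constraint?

From constraint 11: a1 ≤ 4. From constraints 2 and 3: a3 ≤ a2 ≤ 3. Hence a1 + a3 ≤ 7. But constraint 9 requires a1 + a3 ≥ 9, and 9 > 7. Contradiction.

Unsatisfiable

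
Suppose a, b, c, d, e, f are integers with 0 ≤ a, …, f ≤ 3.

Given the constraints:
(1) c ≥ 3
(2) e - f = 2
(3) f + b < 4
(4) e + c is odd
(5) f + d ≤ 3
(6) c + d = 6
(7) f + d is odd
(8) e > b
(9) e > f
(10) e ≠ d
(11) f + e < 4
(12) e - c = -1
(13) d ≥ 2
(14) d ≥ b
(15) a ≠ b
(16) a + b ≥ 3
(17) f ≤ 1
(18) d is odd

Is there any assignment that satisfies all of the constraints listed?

Satisfiable

One satisfying assignment is a = 3, b = 1, c = 3, d = 3, e = 2, f = 0.
For the less obvious constraints — constraint 2: e - f = 2; constraint 3: f + b = 1; constraint 5: f + d = 3 — and the others hold by inspection.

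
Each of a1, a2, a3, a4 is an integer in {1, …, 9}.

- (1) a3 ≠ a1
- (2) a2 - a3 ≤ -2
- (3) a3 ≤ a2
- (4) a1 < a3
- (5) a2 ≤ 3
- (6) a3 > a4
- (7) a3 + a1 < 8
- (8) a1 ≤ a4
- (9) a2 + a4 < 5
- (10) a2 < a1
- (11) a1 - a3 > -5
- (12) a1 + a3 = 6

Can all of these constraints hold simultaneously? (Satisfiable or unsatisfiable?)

Constraints 3, 6, 8, and 10 give a1 ≤ a4, a4 < a3, a3 ≤ a2, a2 < a1. Chaining: a1 ≤ a4 < a3 ≤ a2 < a1, which forces a1 < a1 — impossible.

Unsatisfiable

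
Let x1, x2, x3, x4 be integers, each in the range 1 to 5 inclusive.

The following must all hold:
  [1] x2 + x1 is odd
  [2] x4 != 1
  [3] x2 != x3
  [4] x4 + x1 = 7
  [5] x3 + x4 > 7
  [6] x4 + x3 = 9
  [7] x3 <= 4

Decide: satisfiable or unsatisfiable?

Satisfiable

Setting (x1, x2, x3, x4) = (2, 3, 4, 5) satisfies everything: constraint 4: x4 + x1 = 7; constraint 5: x3 + x4 = 9; constraint 6: x4 + x3 = 9, and the others follow.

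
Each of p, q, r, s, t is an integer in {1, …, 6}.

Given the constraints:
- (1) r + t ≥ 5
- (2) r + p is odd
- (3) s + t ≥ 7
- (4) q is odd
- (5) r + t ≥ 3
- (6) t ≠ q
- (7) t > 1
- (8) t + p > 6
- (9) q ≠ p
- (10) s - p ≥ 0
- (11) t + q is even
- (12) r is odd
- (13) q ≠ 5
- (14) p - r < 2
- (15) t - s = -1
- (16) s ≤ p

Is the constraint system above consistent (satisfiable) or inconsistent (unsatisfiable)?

Take p = 4, q = 1, r = 3, s = 4, t = 3. Then constraint 1: r + t = 6; constraint 3: s + t = 7, and every other listed constraint is also met.

Satisfiable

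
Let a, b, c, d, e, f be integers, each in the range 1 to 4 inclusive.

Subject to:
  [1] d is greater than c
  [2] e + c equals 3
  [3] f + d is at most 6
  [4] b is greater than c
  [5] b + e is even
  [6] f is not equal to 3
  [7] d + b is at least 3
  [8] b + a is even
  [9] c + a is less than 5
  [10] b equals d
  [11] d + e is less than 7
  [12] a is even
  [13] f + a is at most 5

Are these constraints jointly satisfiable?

Satisfiable

The assignment a = 2, b = 2, c = 1, d = 2, e = 2, f = 1 works:
  constraint 2 holds since e + c = 3.
  constraint 3 holds since f + d = 3.
The rest check out directly.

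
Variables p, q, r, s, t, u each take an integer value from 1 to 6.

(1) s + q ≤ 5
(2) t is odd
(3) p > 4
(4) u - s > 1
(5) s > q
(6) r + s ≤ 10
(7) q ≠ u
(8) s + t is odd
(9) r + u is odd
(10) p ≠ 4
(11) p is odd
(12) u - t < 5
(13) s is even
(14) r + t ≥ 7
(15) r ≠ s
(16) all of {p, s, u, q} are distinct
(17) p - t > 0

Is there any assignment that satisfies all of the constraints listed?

Satisfiable

The assignment p = 5, q = 1, r = 5, s = 2, t = 3, u = 6 works:
  constraint 1 holds since s + q = 3.
  constraint 4 holds since u - s = 4.
The rest check out directly.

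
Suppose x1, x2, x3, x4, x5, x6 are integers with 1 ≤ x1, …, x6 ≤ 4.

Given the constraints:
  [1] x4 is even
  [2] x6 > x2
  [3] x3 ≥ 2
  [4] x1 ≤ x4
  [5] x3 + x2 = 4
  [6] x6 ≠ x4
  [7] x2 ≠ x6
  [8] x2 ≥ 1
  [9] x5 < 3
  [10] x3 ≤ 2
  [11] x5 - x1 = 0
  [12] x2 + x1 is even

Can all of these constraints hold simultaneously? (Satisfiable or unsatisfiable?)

The assignment x1 = 2, x2 = 2, x3 = 2, x4 = 2, x5 = 2, x6 = 3 works:
  constraint 1 holds since x4 = 2 is even.
  constraint 5 holds since x3 + x2 = 4.
  constraint 11 holds since x5 - x1 = 0.
The rest check out directly.

Satisfiable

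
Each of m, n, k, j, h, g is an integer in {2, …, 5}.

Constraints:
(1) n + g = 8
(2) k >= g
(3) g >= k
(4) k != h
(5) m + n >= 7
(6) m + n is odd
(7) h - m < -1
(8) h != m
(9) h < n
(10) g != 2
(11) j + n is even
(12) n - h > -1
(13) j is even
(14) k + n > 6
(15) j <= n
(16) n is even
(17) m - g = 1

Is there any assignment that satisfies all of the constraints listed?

Satisfiable

The assignment m = 5, n = 4, k = 4, j = 4, h = 2, g = 4 works:
  constraint 1 holds since n + g = 8.
  constraint 5 holds since m + n = 9.
  constraint 7 holds since h - m = -3.
The rest check out directly.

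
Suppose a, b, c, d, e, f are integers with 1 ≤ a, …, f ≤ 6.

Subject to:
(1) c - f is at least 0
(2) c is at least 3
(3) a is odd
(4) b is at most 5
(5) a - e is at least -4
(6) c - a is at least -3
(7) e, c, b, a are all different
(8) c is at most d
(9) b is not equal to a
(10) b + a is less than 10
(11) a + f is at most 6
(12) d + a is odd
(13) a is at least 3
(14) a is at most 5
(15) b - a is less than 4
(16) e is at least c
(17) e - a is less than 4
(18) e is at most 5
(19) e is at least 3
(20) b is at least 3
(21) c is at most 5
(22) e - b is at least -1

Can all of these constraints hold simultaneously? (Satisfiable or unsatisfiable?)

Constraints 2, 4, 13, 14, 18, 19, 20, and 21 confine each of e, c, b, a to the 3 values {3, …, 5}.
Constraint 7 requires all 4 of them to be distinct, but only 3 values are available — impossible by the pigeonhole principle.

Unsatisfiable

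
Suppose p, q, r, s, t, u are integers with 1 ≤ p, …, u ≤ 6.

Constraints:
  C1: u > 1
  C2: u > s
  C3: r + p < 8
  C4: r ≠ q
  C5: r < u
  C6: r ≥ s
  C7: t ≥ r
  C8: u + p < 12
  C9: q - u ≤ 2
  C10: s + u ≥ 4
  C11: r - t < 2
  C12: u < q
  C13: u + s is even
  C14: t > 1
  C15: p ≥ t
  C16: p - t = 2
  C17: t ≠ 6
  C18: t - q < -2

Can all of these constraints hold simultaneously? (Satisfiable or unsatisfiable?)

Satisfiable

The assignment p = 5, q = 6, r = 2, s = 1, t = 3, u = 5 works:
  constraint 3 holds since r + p = 7.
  constraint 8 holds since u + p = 10.
  constraint 9 holds since q - u = 1.
The rest check out directly.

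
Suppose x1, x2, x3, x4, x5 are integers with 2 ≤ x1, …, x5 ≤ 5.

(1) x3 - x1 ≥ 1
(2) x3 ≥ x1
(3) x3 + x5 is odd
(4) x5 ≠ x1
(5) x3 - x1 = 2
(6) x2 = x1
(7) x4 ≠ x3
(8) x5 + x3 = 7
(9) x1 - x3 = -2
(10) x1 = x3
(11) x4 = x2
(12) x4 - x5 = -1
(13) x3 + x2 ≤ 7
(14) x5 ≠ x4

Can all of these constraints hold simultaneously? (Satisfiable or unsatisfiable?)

Unsatisfiable

From constraints 6, 10, and 11, x4 = x2 = x1 = x3, so x4 = x3. But constraint 7 says x4 ≠ x3. Contradiction.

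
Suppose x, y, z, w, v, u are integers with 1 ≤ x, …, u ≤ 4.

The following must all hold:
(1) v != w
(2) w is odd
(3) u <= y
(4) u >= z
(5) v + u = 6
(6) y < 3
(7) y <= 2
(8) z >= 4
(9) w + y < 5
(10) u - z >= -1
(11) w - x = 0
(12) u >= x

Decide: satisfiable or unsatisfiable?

Unsatisfiable

From constraints 4 and 8: u ≥ z and z ≥ 4, so u ≥ 4. From constraints 3 and 7: u ≤ y and y ≤ 2, so u ≤ 2. But 2 < 4, so no value of u works.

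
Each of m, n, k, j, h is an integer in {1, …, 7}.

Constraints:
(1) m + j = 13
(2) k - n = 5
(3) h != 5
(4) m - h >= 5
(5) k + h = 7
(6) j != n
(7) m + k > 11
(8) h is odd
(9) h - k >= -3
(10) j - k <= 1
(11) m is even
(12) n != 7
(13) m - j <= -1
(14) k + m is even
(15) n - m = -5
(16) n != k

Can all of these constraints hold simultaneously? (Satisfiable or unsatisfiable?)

Unsatisfiable

Constraints 4, 9, 10, and 13 give m − h ≥ 5, h − k ≥ -3, k − j ≥ -1, j − m ≥ 1.
Adding all 4 inequalities: the left sides telescope to 0, and the right sides sum to 5 + (-3) + (-1) + 1 = 2. So 0 ≥ 2, which is false.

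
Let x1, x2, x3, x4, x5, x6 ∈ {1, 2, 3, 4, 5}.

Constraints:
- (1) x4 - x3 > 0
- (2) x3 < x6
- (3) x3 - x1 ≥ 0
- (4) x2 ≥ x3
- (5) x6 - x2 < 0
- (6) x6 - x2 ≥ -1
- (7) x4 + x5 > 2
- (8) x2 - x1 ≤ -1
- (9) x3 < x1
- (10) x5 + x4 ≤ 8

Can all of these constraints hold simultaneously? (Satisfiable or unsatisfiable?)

Unsatisfiable

Constraints 2, 3, 5, and 8 give x1 ≤ x3, x3 < x6, x6 < x2, x2 < x1. Chaining: x1 ≤ x3 < x6 < x2 < x1, which forces x1 < x1 — impossible.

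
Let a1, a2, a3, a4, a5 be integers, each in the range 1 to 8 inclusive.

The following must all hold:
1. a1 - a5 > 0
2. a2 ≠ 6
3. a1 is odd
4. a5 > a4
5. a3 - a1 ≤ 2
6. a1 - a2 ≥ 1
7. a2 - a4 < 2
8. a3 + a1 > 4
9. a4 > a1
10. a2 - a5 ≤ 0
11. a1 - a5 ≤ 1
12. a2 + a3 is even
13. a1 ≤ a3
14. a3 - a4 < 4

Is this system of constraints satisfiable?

Constraints 1, 4, and 9 give a1 < a4, a4 < a5, a5 < a1. Chaining: a1 < a4 < a5 < a1, which forces a1 < a1 — impossible.

Unsatisfiable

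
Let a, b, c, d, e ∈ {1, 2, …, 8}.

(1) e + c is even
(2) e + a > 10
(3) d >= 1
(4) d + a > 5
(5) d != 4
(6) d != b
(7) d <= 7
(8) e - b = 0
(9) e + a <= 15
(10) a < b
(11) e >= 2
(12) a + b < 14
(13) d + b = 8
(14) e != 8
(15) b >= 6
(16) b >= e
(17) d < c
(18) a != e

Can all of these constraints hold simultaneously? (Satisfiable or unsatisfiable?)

One satisfying assignment is a = 5, b = 7, c = 7, d = 1, e = 7.
For the less obvious constraints — constraint 2: e + a = 12; constraint 4: d + a = 6 — and the others hold by inspection.

Satisfiable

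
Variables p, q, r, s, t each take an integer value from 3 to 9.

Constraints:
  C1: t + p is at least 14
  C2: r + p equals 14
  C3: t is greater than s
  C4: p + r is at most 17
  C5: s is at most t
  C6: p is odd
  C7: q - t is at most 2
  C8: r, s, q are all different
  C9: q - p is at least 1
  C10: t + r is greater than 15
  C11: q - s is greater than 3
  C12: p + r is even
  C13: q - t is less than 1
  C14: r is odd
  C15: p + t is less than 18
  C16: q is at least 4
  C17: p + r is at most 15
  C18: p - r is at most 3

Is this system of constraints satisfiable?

The assignment p = 7, q = 9, r = 7, s = 4, t = 9 works:
  constraint 1 holds since t + p = 16.
  constraint 2 holds since r + p = 14.
The rest check out directly.

Satisfiable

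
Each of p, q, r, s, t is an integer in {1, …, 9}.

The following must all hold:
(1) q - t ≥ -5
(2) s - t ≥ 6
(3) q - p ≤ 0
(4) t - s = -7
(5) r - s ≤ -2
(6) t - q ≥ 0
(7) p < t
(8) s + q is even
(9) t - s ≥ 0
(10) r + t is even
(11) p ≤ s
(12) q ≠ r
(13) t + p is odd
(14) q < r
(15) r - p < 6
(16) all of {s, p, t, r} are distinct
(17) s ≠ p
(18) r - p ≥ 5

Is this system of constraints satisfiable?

Constraints 1, 3, 5, 9, and 18 give t − s ≥ 0, s − r ≥ 2, r − p ≥ 5, p − q ≥ 0, q − t ≥ -5.
Adding all 5 inequalities: the left sides telescope to 0, and the right sides sum to 0 + 2 + 5 + 0 + (-5) = 2. So 0 ≥ 2, which is false.

Unsatisfiable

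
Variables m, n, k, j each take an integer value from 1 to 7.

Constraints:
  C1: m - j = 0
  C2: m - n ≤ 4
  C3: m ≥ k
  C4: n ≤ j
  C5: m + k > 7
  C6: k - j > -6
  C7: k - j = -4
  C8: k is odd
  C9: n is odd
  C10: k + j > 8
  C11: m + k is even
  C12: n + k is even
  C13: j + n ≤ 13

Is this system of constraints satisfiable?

Satisfiable

Take m = 7, n = 5, k = 3, j = 7. Then constraint 1: m - j = 0; constraint 2: m - n = 2; constraint 5: m + k = 10, and every other listed constraint is also met.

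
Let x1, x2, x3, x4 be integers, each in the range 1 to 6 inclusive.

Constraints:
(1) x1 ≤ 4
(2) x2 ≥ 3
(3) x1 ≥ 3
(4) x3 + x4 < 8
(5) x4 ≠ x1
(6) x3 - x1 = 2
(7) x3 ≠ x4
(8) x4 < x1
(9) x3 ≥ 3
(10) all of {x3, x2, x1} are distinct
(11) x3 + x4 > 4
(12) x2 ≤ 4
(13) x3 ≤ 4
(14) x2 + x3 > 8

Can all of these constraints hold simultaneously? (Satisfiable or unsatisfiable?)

Constraints 1, 2, 3, 9, 12, and 13 confine each of x3, x2, x1 to the 2 values {3, 4}.
Constraint 10 requires all 3 of them to be distinct, but only 2 values are available — impossible by the pigeonhole principle.

Unsatisfiable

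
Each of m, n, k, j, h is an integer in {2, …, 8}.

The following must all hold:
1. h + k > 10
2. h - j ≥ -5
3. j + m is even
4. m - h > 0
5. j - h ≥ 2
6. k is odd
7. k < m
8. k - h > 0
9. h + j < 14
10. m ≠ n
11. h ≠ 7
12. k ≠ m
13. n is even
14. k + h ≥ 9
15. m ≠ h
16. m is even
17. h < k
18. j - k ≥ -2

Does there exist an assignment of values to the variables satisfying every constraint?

One satisfying assignment is m = 8, n = 6, k = 7, j = 8, h = 5.
For the less obvious constraints — constraint 1: h + k = 12; constraint 2: h - j = -3; constraint 4: m - h = 3 — and the others hold by inspection.

Satisfiable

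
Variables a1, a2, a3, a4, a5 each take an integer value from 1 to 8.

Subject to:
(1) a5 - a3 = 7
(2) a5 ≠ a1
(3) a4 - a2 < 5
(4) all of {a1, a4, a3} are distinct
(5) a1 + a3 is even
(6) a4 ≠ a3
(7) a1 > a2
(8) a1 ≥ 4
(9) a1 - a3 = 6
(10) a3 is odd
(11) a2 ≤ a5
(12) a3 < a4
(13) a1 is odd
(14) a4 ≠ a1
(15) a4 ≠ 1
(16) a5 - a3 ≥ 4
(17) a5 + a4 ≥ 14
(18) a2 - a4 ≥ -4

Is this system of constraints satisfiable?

Satisfiable

The assignment a1 = 7, a2 = 3, a3 = 1, a4 = 6, a5 = 8 works:
  constraint 1 holds since a5 - a3 = 7.
  constraint 3 holds since a4 - a2 = 3.
  constraint 9 holds since a1 - a3 = 6.
The rest check out directly.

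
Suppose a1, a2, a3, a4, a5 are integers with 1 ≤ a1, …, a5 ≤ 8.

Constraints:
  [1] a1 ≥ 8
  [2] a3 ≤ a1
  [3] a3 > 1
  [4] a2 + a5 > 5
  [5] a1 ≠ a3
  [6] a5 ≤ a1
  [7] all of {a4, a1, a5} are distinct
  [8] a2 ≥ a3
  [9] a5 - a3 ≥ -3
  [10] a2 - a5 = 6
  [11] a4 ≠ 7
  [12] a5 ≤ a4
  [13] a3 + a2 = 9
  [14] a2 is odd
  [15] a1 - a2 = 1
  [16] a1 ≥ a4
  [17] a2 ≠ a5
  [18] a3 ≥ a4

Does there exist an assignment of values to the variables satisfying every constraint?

Satisfiable

The assignment a1 = 8, a2 = 7, a3 = 2, a4 = 2, a5 = 1 works:
  constraint 4 holds since a2 + a5 = 8.
  constraint 9 holds since a5 - a3 = -1.
  constraint 10 holds since a2 - a5 = 6.
The rest check out directly.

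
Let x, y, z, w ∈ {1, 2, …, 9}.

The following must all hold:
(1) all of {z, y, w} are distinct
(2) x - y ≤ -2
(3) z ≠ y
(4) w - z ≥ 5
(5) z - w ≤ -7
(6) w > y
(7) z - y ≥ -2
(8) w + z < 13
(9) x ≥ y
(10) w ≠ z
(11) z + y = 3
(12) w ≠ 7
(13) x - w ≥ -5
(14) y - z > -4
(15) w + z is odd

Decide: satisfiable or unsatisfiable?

Constraints 2, 5, 7, and 13 give x − w ≥ -5, w − z ≥ 7, z − y ≥ -2, y − x ≥ 2.
Adding all 4 inequalities: the left sides telescope to 0, and the right sides sum to (-5) + 7 + (-2) + 2 = 2. So 0 ≥ 2, which is false.

Unsatisfiable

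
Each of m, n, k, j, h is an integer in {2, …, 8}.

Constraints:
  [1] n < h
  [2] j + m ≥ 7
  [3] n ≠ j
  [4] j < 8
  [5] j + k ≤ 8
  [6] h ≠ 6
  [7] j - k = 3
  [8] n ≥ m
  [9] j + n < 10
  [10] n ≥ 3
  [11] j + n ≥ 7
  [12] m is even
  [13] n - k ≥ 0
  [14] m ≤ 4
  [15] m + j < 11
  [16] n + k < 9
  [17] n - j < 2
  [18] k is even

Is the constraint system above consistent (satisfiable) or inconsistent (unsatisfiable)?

Take m = 4, n = 4, k = 2, j = 5, h = 8. Then constraint 2: j + m = 9; constraint 5: j + k = 7, and every other listed constraint is also met.

Satisfiable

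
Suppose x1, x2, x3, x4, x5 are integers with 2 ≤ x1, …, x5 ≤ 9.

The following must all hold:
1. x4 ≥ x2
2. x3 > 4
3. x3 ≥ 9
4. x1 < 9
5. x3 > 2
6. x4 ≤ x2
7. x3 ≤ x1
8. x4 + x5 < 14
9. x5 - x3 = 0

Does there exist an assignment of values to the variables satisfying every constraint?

From constraints 3 and 7: x1 ≥ x3 and x3 ≥ 9, so x1 ≥ 9. From constraint 4: x1 ≤ 8. But 8 < 9, so no value of x1 works.

Unsatisfiable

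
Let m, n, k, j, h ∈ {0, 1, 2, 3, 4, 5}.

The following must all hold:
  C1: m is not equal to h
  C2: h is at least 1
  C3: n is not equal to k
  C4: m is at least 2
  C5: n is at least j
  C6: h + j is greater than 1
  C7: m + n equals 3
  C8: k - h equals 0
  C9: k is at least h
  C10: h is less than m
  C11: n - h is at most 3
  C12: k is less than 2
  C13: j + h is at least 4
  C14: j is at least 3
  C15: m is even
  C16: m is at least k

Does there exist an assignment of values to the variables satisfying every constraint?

Unsatisfiable

From constraint 4: m ≥ 2. From constraints 5 and 14: n ≥ j ≥ 3. Hence m + n ≥ 5. But constraint 7 requires m + n = 3, and 3 < 5. Contradiction.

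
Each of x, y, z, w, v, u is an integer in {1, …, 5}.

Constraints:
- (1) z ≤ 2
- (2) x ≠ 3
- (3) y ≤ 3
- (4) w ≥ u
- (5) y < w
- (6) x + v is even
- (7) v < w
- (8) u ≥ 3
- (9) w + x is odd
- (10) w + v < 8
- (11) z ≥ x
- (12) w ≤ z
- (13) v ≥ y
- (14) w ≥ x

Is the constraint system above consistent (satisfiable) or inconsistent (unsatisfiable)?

From constraints 4 and 8: w ≥ u and u ≥ 3, so w ≥ 3. From constraints 1 and 12: w ≤ z and z ≤ 2, so w ≤ 2. But 2 < 3, so no value of w works.

Unsatisfiable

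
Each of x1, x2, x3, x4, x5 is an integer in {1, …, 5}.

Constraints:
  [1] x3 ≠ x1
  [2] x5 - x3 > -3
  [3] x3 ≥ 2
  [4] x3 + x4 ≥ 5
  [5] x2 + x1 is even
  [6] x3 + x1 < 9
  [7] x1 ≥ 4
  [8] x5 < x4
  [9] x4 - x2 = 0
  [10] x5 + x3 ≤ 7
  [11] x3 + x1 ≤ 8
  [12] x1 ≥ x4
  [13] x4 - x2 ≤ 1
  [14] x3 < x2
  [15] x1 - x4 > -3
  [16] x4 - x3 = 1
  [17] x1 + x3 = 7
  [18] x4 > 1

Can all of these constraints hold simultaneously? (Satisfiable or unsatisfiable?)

Satisfiable

One satisfying assignment is x1 = 4, x2 = 4, x3 = 3, x4 = 4, x5 = 2.
For the less obvious constraints — constraint 2: x5 - x3 = -1; constraint 4: x3 + x4 = 7; constraint 6: x3 + x1 = 7 — and the others hold by inspection.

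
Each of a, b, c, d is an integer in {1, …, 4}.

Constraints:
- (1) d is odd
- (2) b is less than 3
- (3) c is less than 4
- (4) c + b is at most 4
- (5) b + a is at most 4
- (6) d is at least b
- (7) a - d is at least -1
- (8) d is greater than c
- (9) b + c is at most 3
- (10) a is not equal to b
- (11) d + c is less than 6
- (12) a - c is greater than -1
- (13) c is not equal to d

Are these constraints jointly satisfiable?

Take a = 3, b = 1, c = 1, d = 3. Then constraint 4: c + b = 2; constraint 5: b + a = 4, and every other listed constraint is also met.

Satisfiable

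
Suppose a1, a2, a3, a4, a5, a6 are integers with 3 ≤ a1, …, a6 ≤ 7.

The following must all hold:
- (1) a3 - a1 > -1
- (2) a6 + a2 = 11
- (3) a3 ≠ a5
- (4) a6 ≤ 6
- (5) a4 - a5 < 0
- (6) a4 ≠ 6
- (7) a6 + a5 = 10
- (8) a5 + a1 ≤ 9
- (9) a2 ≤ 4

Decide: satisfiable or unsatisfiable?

Unsatisfiable

From constraint 4: a6 ≤ 6. From constraint 9: a2 ≤ 4. Hence a6 + a2 ≤ 10. But constraint 2 requires a6 + a2 = 11, and 11 > 10. Contradiction.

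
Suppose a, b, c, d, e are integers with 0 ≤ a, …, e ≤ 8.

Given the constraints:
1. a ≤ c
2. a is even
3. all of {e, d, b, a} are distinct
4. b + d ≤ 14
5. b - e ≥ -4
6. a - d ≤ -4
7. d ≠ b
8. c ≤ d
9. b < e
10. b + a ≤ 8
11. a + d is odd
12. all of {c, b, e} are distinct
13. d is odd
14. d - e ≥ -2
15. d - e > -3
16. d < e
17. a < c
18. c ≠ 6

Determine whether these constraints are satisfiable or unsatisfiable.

One satisfying assignment is a = 0, b = 5, c = 3, d = 7, e = 8.
For the less obvious constraints — constraint 4: b + d = 12; constraint 5: b - e = -3 — and the others hold by inspection.

Satisfiable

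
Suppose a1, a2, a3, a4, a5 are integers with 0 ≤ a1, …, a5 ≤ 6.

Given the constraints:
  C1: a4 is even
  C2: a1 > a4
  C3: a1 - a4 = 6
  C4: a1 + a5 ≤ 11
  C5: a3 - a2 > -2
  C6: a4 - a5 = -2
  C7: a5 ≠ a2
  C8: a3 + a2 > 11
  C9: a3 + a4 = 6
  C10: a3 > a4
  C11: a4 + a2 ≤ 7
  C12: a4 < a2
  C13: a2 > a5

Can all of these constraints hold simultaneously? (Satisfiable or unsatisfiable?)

Take a1 = 6, a2 = 6, a3 = 6, a4 = 0, a5 = 2. Then constraint 3: a1 - a4 = 6; constraint 4: a1 + a5 = 8; constraint 5: a3 - a2 = 0, and every other listed constraint is also met.

Satisfiable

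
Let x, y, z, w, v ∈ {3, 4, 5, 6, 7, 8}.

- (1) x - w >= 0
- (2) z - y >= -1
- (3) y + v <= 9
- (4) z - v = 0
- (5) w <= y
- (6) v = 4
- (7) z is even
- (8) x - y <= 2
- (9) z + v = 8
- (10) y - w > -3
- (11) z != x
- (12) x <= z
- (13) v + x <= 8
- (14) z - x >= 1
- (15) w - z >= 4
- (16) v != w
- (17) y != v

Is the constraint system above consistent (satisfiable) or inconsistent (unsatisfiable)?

Unsatisfiable

Constraints 1, 2, 8, and 15 give w − z ≥ 4, z − y ≥ -1, y − x ≥ -2, x − w ≥ 0.
Adding all 4 inequalities: the left sides telescope to 0, and the right sides sum to 4 + (-1) + (-2) + 0 = 1. So 0 ≥ 1, which is false.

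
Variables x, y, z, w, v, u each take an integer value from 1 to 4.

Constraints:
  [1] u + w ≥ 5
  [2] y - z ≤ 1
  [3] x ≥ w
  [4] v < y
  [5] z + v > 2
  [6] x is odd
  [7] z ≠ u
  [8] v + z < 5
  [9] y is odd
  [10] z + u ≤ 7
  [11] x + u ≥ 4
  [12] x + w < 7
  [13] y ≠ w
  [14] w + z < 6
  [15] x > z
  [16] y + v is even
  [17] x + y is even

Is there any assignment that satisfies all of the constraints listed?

Take x = 3, y = 3, z = 2, w = 1, v = 1, u = 4. Then constraint 1: u + w = 5; constraint 2: y - z = 1, and every other listed constraint is also met.

Satisfiable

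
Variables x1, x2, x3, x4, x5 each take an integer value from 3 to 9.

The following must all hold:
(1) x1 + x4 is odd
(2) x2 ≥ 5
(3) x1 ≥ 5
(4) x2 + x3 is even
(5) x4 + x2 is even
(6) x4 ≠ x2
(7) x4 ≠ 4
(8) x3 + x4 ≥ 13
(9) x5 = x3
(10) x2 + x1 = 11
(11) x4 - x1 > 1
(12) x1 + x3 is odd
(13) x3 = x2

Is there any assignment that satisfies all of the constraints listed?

Satisfiable

The assignment x1 = 5, x2 = 6, x3 = 6, x4 = 8, x5 = 6 works:
  constraint 8 holds since x3 + x4 = 14.
  constraint 10 holds since x2 + x1 = 11.
  constraint 11 holds since x4 - x1 = 3.
The rest check out directly.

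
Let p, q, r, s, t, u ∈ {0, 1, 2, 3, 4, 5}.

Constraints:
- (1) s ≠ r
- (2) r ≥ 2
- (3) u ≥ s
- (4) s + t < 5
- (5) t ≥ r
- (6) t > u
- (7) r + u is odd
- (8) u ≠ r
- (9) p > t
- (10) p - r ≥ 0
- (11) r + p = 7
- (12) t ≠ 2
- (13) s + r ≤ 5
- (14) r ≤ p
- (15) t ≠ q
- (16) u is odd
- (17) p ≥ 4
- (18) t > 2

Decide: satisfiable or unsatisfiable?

Satisfiable

The assignment p = 5, q = 2, r = 2, s = 1, t = 3, u = 1 works:
  constraint 4 holds since s + t = 4.
  constraint 10 holds since p - r = 3.
  constraint 11 holds since r + p = 7.
The rest check out directly.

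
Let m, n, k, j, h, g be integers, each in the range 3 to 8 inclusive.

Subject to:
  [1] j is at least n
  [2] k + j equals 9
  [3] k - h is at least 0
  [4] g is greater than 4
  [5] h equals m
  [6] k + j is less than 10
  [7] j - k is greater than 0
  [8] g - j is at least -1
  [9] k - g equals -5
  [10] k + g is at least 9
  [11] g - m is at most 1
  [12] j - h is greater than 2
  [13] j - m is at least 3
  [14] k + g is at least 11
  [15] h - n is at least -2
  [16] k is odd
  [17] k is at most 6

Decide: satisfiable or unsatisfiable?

Constraints 8, 11, and 13 give j − m ≥ 3, m − g ≥ -1, g − j ≥ -1.
Adding all 3 inequalities: the left sides telescope to 0, and the right sides sum to 3 + (-1) + (-1) = 1. So 0 ≥ 1, which is false.

Unsatisfiable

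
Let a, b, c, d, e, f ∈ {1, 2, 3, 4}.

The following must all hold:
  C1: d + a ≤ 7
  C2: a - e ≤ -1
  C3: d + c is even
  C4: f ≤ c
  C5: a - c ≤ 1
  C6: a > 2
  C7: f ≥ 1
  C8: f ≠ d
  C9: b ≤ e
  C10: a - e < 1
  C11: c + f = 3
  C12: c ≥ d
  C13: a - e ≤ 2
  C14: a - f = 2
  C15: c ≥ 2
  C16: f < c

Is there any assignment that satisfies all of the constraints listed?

Satisfiable

One satisfying assignment is a = 3, b = 1, c = 2, d = 2, e = 4, f = 1.
For the less obvious constraints — constraint 1: d + a = 5; constraint 2: a - e = -1 — and the others hold by inspection.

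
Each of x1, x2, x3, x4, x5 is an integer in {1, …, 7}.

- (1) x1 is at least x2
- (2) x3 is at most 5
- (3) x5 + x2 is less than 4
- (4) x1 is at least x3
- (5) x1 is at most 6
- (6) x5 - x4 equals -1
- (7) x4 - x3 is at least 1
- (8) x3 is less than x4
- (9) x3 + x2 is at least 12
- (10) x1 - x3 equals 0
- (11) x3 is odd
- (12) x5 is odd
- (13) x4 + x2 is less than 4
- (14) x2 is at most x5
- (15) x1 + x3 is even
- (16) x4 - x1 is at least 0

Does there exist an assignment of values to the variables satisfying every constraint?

Unsatisfiable

From constraint 2: x3 ≤ 5. From constraints 1 and 5: x2 ≤ x1 ≤ 6. Hence x3 + x2 ≤ 11. But constraint 9 requires x3 + x2 ≥ 12, and 12 > 11. Contradiction.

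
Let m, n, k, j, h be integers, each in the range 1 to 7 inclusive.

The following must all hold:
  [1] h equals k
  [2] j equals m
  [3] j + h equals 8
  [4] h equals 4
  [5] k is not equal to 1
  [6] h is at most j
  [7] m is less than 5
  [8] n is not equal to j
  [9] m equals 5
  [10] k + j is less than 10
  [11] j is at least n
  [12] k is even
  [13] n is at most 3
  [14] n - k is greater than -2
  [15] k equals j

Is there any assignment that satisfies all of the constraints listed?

Unsatisfiable

Constraint 4 fixes h = 4 and constraint 9 fixes m = 5. Constraints 1, 2, and 15 give h = k = j = m, so h = m. But 4 ≠ 5 — contradiction.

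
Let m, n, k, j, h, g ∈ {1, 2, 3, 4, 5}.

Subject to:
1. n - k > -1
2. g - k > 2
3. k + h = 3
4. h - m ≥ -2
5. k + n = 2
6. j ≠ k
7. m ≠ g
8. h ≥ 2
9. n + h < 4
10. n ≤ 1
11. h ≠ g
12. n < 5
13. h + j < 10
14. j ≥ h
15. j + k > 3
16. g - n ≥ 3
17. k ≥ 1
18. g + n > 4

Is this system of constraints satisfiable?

The assignment m = 4, n = 1, k = 1, j = 5, h = 2, g = 5 works:
  constraint 1 holds since n - k = 0.
  constraint 2 holds since g - k = 4.
  constraint 3 holds since k + h = 3.
The rest check out directly.

Satisfiable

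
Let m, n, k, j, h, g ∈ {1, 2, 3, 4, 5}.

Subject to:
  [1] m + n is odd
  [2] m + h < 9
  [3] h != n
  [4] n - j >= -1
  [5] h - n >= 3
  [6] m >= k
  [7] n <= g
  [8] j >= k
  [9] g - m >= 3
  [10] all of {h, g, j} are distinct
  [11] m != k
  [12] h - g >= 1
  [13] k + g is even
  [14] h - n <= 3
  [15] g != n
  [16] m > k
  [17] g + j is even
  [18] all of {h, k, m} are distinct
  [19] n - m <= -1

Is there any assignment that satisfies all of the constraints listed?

Unsatisfiable

Constraints 9, 12, 14, and 19 give n − h ≥ -3, h − g ≥ 1, g − m ≥ 3, m − n ≥ 1.
Adding all 4 inequalities: the left sides telescope to 0, and the right sides sum to (-3) + 1 + 3 + 1 = 2. So 0 ≥ 2, which is false.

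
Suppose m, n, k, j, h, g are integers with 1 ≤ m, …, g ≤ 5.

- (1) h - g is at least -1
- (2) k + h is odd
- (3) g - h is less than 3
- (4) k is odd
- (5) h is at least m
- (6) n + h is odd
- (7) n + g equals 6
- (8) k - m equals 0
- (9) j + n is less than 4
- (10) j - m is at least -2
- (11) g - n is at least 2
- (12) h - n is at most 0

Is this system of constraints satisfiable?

Unsatisfiable

Constraints 1, 11, and 12 give h − g ≥ -1, g − n ≥ 2, n − h ≥ 0.
Adding all 3 inequalities: the left sides telescope to 0, and the right sides sum to (-1) + 2 + 0 = 1. So 0 ≥ 1, which is false.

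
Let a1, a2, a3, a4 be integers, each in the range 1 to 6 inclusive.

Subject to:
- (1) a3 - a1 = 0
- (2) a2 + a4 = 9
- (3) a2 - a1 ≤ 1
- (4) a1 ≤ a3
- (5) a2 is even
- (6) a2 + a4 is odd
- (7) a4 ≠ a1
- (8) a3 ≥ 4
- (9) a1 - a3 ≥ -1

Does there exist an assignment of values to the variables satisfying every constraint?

Try a1 = 6, a2 = 6, a3 = 6, a4 = 3.
Check constraint 1: a3 - a1 = 0; constraint 2: a2 + a4 = 9. The remaining constraints are straightforward to verify.

Satisfiable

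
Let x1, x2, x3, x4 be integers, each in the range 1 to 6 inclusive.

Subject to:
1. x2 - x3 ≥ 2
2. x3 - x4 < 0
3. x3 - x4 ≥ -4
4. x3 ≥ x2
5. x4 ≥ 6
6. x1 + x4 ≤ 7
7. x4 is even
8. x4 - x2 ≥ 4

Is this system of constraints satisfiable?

Unsatisfiable

Constraints 1, 3, and 8 give x2 − x3 ≥ 2, x3 − x4 ≥ -4, x4 − x2 ≥ 4.
Adding all 3 inequalities: the left sides telescope to 0, and the right sides sum to 2 + (-4) + 4 = 2. So 0 ≥ 2, which is false.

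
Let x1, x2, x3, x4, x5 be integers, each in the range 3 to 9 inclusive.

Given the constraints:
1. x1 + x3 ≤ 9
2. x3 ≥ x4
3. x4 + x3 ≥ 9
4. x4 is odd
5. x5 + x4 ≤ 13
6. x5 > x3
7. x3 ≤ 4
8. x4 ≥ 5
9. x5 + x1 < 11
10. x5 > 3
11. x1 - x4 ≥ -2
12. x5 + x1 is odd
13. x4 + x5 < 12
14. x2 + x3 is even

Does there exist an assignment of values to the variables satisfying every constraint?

Unsatisfiable

From constraints 2 and 8: x3 ≥ x4 and x4 ≥ 5, so x3 ≥ 5. From constraint 7: x3 ≤ 4. But 4 < 5, so no value of x3 works.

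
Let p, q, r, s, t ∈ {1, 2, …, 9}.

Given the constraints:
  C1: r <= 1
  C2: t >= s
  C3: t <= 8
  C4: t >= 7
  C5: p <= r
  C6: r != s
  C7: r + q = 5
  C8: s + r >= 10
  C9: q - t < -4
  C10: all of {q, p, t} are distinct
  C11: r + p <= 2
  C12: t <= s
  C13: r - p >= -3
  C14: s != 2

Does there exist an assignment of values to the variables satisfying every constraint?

Unsatisfiable

From constraints 2 and 3: s ≤ t ≤ 8. From constraint 1: r ≤ 1. Hence s + r ≤ 9. But constraint 8 requires s + r ≥ 10, and 10 > 9. Contradiction.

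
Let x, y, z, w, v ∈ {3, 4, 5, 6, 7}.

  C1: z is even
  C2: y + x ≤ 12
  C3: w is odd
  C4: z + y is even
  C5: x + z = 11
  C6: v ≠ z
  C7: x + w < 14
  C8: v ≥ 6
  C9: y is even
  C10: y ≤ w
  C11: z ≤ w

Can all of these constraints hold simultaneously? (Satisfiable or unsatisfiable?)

Satisfiable

One satisfying assignment is x = 7, y = 4, z = 4, w = 5, v = 7.
For the less obvious constraints — constraint 2: y + x = 11; constraint 5: x + z = 11 — and the others hold by inspection.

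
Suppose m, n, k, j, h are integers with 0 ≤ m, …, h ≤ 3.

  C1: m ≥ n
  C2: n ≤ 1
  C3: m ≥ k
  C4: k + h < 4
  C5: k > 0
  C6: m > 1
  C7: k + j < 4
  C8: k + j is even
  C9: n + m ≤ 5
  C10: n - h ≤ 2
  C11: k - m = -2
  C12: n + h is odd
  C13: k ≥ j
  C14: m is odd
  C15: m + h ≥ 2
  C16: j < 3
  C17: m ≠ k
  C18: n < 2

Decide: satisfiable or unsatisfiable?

Take m = 3, n = 1, k = 1, j = 1, h = 0. Then constraint 4: k + h = 1; constraint 7: k + j = 2, and every other listed constraint is also met.

Satisfiable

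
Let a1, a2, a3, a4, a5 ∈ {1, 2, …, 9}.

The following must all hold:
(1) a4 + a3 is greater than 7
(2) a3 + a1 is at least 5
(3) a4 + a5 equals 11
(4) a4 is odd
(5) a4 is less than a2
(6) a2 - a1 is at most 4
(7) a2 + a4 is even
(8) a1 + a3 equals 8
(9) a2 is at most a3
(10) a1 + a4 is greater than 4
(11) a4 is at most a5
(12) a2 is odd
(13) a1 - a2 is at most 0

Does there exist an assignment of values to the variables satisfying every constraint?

The assignment a1 = 3, a2 = 5, a3 = 5, a4 = 3, a5 = 8 works:
  constraint 1 holds since a4 + a3 = 8.
  constraint 2 holds since a3 + a1 = 8.
The rest check out directly.

Satisfiable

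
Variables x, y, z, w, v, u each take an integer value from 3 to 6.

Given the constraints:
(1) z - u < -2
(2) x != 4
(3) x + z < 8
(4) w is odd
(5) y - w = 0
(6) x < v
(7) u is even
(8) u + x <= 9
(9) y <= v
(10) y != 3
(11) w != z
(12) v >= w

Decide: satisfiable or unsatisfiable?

Satisfiable

Setting (x, y, z, w, v, u) = (3, 5, 3, 5, 5, 6) satisfies everything: constraint 1: z - u = -3; constraint 3: x + z = 6; constraint 5: y - w = 0, and the others follow.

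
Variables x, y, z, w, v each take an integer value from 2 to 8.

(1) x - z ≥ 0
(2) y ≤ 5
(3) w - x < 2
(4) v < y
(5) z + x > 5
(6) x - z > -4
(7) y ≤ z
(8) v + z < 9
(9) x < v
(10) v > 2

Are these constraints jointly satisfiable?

Constraints 1, 4, 7, and 9 give v < y, y ≤ z, z ≤ x, x < v. Chaining: v < y ≤ z ≤ x < v, which forces v < v — impossible.

Unsatisfiable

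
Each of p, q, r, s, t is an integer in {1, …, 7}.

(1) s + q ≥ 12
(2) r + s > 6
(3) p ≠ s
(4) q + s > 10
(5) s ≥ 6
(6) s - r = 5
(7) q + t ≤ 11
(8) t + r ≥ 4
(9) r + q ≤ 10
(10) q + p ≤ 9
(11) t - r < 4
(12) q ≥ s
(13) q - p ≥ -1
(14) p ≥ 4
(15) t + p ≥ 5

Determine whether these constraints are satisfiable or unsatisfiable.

Unsatisfiable

From constraints 5 and 12: q ≥ s ≥ 6. From constraint 14: p ≥ 4. Hence q + p ≥ 10. But constraint 10 requires q + p ≤ 9, and 9 < 10. Contradiction.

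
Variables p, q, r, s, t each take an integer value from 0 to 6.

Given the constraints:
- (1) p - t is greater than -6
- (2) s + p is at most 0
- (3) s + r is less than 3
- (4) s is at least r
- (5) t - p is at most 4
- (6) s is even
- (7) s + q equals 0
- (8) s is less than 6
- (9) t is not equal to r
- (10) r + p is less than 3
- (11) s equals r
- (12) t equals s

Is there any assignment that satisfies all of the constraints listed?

From constraints 11 and 12, t = s = r, so t = r. But constraint 9 says t ≠ r. Contradiction.

Unsatisfiable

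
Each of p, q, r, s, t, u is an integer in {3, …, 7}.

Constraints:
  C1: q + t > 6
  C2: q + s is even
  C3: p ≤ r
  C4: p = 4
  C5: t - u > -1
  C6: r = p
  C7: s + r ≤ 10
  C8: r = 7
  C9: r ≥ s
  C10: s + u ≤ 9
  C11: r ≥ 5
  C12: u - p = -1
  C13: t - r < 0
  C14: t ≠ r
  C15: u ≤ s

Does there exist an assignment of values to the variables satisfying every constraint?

Constraint 8 fixes r = 7 and constraint 4 fixes p = 4, but constraint 6 requires r = p. Since 7 ≠ 4, contradiction.

Unsatisfiable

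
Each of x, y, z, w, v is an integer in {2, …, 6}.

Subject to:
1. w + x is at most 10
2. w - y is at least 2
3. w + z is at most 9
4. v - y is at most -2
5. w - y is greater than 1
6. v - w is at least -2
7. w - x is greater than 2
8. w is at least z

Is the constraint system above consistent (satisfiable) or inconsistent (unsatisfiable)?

Unsatisfiable

Constraints 2, 4, and 6 give y − v ≥ 2, v − w ≥ -2, w − y ≥ 2.
Adding all 3 inequalities: the left sides telescope to 0, and the right sides sum to 2 + (-2) + 2 = 2. So 0 ≥ 2, which is false.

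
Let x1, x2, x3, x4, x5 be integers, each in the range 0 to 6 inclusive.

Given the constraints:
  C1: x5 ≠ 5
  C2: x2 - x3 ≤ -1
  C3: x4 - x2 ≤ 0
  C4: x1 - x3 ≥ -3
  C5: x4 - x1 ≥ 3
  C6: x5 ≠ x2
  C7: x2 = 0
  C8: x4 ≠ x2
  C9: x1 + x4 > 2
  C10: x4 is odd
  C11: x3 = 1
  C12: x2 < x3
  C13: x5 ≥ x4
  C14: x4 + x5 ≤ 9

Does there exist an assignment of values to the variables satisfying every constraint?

Unsatisfiable

Constraints 2, 3, 4, and 5 give x4 − x1 ≥ 3, x1 − x3 ≥ -3, x3 − x2 ≥ 1, x2 − x4 ≥ 0.
Adding all 4 inequalities: the left sides telescope to 0, and the right sides sum to 3 + (-3) + 1 + 0 = 1. So 0 ≥ 1, which is false.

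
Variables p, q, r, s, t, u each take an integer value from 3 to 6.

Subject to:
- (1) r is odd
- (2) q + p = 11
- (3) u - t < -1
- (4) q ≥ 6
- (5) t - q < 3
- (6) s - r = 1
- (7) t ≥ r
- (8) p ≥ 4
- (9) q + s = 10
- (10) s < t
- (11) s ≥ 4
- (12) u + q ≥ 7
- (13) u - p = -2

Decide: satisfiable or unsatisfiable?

Satisfiable

One satisfying assignment is p = 5, q = 6, r = 3, s = 4, t = 6, u = 3.
For the less obvious constraints — constraint 2: q + p = 11; constraint 3: u - t = -3; constraint 5: t - q = 0 — and the others hold by inspection.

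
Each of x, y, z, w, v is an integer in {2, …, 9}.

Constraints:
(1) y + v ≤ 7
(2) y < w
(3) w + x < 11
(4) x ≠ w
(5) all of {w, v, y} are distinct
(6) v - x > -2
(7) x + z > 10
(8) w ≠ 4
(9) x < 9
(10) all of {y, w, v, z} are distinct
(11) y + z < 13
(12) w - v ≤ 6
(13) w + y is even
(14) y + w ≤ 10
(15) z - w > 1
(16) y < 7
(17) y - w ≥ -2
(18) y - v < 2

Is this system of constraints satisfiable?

Setting (x, y, z, w, v) = (3, 3, 8, 5, 2) satisfies everything: constraint 1: y + v = 5; constraint 3: w + x = 8, and the others follow.

Satisfiable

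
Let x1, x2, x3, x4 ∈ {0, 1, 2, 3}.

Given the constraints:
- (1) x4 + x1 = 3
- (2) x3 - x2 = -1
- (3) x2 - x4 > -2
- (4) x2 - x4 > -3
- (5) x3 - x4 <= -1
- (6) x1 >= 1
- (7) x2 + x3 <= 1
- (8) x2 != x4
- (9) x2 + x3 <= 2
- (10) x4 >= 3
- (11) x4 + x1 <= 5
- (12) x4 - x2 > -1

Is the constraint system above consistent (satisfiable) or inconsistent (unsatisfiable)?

From constraint 10: x4 ≥ 3. From constraint 6: x1 ≥ 1. Hence x4 + x1 ≥ 4. But constraint 1 requires x4 + x1 = 3, and 3 < 4. Contradiction.

Unsatisfiable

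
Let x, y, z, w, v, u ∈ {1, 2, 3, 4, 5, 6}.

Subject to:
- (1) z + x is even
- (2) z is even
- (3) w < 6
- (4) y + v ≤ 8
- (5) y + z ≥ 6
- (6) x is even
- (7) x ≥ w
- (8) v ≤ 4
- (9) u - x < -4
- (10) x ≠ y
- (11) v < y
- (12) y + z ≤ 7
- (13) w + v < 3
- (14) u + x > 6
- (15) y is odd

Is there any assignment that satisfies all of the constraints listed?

Setting (x, y, z, w, v, u) = (6, 5, 2, 1, 1, 1) satisfies everything: constraint 4: y + v = 6; constraint 5: y + z = 7, and the others follow.

Satisfiable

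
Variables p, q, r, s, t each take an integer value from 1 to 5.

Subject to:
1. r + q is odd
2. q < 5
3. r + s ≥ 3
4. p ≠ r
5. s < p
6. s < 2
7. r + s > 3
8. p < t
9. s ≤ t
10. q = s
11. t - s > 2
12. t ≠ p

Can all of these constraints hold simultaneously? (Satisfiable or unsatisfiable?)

Satisfiable

The assignment p = 2, q = 1, r = 4, s = 1, t = 4 works:
  constraint 3 holds since r + s = 5.
  constraint 7 holds since r + s = 5.
The rest check out directly.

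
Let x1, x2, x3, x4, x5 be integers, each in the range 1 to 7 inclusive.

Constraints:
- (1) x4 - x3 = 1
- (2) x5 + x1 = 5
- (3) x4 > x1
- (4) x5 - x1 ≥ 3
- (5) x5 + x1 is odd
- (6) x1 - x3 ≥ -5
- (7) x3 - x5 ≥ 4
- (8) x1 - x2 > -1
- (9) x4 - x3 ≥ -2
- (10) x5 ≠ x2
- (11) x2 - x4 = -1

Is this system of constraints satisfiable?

Unsatisfiable

Constraints 4, 6, and 7 give x1 − x3 ≥ -5, x3 − x5 ≥ 4, x5 − x1 ≥ 3.
Adding all 3 inequalities: the left sides telescope to 0, and the right sides sum to (-5) + 4 + 3 = 2. So 0 ≥ 2, which is false.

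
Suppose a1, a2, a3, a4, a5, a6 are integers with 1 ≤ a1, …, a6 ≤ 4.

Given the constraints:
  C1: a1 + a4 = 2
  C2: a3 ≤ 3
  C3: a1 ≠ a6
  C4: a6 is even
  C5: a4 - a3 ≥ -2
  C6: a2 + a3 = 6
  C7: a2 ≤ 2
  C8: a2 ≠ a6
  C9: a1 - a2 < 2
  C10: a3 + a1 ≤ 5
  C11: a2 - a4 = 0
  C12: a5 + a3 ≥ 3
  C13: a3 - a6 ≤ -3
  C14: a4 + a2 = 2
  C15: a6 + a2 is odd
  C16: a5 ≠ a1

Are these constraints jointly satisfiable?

Unsatisfiable

From constraint 7: a2 ≤ 2. From constraint 2: a3 ≤ 3. Hence a2 + a3 ≤ 5. But constraint 6 requires a2 + a3 = 6, and 6 > 5. Contradiction.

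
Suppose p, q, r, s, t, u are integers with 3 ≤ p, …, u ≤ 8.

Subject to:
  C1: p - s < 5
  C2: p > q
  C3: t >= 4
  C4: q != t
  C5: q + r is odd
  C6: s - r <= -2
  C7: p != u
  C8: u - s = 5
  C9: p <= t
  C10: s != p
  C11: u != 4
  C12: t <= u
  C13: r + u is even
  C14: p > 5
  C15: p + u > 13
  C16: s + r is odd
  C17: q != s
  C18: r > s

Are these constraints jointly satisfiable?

Take p = 6, q = 5, r = 8, s = 3, t = 6, u = 8. Then constraint 1: p - s = 3; constraint 6: s - r = -5; constraint 8: u - s = 5, and every other listed constraint is also met.

Satisfiable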